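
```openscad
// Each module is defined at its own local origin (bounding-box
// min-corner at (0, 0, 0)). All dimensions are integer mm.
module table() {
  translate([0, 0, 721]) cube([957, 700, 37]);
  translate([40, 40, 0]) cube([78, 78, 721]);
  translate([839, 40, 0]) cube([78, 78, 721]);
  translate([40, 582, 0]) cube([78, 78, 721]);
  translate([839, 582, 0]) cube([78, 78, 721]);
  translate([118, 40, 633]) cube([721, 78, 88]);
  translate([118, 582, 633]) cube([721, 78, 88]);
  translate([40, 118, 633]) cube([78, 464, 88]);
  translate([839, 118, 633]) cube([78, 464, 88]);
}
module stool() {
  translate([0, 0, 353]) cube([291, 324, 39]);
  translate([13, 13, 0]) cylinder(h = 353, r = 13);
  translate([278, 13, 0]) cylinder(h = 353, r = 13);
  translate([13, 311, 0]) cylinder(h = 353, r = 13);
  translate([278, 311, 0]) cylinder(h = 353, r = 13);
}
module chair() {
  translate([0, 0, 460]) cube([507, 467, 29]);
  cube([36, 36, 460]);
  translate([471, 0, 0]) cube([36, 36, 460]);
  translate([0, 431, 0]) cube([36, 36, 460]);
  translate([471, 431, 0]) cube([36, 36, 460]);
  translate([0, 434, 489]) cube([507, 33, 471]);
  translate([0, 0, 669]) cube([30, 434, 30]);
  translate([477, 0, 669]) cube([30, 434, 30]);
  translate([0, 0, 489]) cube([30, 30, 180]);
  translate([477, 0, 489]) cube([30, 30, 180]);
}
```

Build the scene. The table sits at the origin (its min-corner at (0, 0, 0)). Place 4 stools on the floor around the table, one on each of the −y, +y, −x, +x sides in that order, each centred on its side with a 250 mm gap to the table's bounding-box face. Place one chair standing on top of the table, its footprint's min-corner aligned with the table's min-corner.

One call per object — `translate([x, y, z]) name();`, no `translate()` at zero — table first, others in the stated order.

table();
translate([333, -574, 0]) stool();
translate([333, 950, 0]) stool();
translate([-541, 188, 0]) stool();
translate([1207, 188, 0]) stool();
translate([0, 0, 758]) chair();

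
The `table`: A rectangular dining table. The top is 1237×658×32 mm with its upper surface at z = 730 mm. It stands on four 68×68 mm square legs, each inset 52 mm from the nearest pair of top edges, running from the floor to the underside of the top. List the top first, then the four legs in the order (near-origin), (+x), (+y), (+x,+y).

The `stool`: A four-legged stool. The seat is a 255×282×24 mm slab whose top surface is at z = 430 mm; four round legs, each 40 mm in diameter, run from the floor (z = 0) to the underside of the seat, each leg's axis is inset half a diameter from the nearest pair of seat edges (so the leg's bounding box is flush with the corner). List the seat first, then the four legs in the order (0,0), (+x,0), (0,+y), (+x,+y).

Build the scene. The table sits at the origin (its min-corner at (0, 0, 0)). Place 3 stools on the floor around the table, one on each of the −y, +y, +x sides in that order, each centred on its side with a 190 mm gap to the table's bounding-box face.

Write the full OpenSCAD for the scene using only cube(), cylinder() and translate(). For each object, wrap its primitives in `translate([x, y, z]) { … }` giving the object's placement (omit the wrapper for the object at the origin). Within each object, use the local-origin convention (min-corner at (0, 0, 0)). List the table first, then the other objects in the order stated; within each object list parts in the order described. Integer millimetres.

translate([0, 0, 698]) cube([1237, 658, 32]);
translate([52, 52, 0]) cube([68, 68, 698]);
translate([1117, 52, 0]) cube([68, 68, 698]);
translate([52, 538, 0]) cube([68, 68, 698]);
translate([1117, 538, 0]) cube([68, 68, 698]);
translate([491, -472, 0]) {
  translate([0, 0, 406]) cube([255, 282, 24]);
  translate([20, 20, 0]) cylinder(h = 406, r = 20);
  translate([235, 20, 0]) cylinder(h = 406, r = 20);
  translate([20, 262, 0]) cylinder(h = 406, r = 20);
  translate([235, 262, 0]) cylinder(h = 406, r = 20);
}
translate([491, 848, 0]) {
  translate([0, 0, 406]) cube([255, 282, 24]);
  translate([20, 20, 0]) cylinder(h = 406, r = 20);
  translate([235, 20, 0]) cylinder(h = 406, r = 20);
  translate([20, 262, 0]) cylinder(h = 406, r = 20);
  translate([235, 262, 0]) cylinder(h = 406, r = 20);
}
translate([1427, 188, 0]) {
  translate([0, 0, 406]) cube([255, 282, 24]);
  translate([20, 20, 0]) cylinder(h = 406, r = 20);
  translate([235, 20, 0]) cylinder(h = 406, r = 20);
  translate([20, 262, 0]) cylinder(h = 406, r = 20);
  translate([235, 262, 0]) cylinder(h = 406, r = 20);
}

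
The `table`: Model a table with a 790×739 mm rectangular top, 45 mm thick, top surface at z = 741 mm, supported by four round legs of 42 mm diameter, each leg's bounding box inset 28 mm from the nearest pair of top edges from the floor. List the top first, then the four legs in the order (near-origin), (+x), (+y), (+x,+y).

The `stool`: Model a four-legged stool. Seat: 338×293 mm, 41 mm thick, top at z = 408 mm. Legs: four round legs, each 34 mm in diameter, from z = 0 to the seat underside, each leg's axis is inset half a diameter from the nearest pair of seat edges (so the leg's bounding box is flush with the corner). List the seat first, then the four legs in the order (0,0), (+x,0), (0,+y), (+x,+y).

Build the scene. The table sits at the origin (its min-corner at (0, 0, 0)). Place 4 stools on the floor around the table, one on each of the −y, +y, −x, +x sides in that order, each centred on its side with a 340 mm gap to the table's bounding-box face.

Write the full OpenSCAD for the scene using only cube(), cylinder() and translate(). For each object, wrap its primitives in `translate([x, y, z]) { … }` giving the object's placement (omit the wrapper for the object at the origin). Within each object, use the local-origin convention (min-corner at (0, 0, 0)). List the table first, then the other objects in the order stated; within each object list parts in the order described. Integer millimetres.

translate([0, 0, 696]) cube([790, 739, 45]);
translate([49, 49, 0]) cylinder(h = 696, r = 21);
translate([741, 49, 0]) cylinder(h = 696, r = 21);
translate([49, 690, 0]) cylinder(h = 696, r = 21);
translate([741, 690, 0]) cylinder(h = 696, r = 21);
translate([226, -633, 0]) {
  translate([0, 0, 367]) cube([338, 293, 41]);
  translate([17, 17, 0]) cylinder(h = 367, r = 17);
  translate([321, 17, 0]) cylinder(h = 367, r = 17);
  translate([17, 276, 0]) cylinder(h = 367, r = 17);
  translate([321, 276, 0]) cylinder(h = 367, r = 17);
}
translate([226, 1079, 0]) {
  translate([0, 0, 367]) cube([338, 293, 41]);
  translate([17, 17, 0]) cylinder(h = 367, r = 17);
  translate([321, 17, 0]) cylinder(h = 367, r = 17);
  translate([17, 276, 0]) cylinder(h = 367, r = 17);
  translate([321, 276, 0]) cylinder(h = 367, r = 17);
}
translate([-678, 223, 0]) {
  translate([0, 0, 367]) cube([338, 293, 41]);
  translate([17, 17, 0]) cylinder(h = 367, r = 17);
  translate([321, 17, 0]) cylinder(h = 367, r = 17);
  translate([17, 276, 0]) cylinder(h = 367, r = 17);
  translate([321, 276, 0]) cylinder(h = 367, r = 17);
}
translate([1130, 223, 0]) {
  translate([0, 0, 367]) cube([338, 293, 41]);
  translate([17, 17, 0]) cylinder(h = 367, r = 17);
  translate([321, 17, 0]) cylinder(h = 367, r = 17);
  translate([17, 276, 0]) cylinder(h = 367, r = 17);
  translate([321, 276, 0]) cylinder(h = 367, r = 17);
}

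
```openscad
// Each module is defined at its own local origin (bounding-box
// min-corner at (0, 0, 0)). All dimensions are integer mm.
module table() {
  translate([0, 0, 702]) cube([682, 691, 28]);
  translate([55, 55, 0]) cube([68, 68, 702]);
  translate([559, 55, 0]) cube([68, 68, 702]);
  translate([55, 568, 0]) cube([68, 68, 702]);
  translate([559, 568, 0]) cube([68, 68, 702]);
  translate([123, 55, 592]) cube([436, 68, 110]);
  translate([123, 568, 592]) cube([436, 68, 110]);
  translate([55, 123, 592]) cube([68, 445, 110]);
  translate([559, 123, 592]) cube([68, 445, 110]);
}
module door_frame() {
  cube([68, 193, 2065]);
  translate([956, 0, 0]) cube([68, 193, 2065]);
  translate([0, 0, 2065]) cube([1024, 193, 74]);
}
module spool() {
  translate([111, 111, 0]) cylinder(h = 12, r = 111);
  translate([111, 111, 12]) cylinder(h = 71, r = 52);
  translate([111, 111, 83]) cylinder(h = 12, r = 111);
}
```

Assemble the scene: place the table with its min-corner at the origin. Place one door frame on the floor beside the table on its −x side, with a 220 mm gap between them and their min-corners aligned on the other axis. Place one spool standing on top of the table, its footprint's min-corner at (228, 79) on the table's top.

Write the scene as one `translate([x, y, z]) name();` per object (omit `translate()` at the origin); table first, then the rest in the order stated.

table();
translate([-1244, 0, 0]) door_frame();
translate([228, 79, 730]) spool();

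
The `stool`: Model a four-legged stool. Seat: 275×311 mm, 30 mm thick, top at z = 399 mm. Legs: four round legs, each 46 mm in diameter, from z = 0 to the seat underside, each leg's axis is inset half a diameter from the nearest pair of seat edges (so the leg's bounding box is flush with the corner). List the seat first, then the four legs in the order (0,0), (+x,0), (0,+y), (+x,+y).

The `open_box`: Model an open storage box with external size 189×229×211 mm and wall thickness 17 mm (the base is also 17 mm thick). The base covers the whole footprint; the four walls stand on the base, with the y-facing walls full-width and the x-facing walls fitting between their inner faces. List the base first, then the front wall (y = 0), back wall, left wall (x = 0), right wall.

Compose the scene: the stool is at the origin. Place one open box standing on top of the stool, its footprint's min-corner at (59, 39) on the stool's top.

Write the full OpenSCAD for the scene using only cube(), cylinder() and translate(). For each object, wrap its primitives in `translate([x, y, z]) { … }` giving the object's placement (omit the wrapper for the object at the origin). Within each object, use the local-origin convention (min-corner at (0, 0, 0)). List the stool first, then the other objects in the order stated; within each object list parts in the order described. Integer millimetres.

translate([0, 0, 369]) cube([275, 311, 30]);
translate([23, 23, 0]) cylinder(h = 369, r = 23);
translate([252, 23, 0]) cylinder(h = 369, r = 23);
translate([23, 288, 0]) cylinder(h = 369, r = 23);
translate([252, 288, 0]) cylinder(h = 369, r = 23);
translate([59, 39, 399]) {
  cube([189, 229, 17]);
  translate([0, 0, 17]) cube([189, 17, 194]);
  translate([0, 212, 17]) cube([189, 17, 194]);
  translate([0, 17, 17]) cube([17, 195, 194]);
  translate([172, 17, 17]) cube([17, 195, 194]);
}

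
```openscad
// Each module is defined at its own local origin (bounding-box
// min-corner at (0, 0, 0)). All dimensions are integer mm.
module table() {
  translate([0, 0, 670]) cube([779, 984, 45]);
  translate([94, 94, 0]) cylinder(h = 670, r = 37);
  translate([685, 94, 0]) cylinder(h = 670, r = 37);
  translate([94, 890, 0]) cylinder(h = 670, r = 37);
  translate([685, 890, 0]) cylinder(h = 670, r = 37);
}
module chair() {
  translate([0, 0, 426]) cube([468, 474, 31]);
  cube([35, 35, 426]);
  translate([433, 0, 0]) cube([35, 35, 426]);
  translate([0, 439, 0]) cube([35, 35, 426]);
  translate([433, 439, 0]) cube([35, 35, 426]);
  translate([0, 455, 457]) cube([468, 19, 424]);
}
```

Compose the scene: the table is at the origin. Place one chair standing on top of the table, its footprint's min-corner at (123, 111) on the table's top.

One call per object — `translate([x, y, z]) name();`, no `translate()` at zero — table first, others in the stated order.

table();
translate([123, 111, 715]) chair();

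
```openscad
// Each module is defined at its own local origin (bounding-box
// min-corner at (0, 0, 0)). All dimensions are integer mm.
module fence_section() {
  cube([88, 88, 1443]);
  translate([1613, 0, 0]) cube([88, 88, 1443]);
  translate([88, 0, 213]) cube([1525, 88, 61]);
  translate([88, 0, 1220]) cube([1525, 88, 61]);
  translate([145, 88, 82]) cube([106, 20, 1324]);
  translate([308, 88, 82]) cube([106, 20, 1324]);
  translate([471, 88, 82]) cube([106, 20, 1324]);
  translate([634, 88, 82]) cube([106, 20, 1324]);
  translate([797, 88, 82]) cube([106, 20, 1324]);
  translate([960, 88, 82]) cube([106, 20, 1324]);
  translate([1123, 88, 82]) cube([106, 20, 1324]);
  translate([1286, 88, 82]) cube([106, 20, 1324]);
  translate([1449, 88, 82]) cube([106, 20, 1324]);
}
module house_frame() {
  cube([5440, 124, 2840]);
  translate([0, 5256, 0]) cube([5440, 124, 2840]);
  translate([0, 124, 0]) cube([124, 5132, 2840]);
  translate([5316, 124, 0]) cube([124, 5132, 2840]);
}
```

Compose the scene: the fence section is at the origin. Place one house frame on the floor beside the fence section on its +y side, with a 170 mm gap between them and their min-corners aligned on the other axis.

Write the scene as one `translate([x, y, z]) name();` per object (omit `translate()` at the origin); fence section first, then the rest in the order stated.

fence_section();
translate([0, 278, 0]) house_frame();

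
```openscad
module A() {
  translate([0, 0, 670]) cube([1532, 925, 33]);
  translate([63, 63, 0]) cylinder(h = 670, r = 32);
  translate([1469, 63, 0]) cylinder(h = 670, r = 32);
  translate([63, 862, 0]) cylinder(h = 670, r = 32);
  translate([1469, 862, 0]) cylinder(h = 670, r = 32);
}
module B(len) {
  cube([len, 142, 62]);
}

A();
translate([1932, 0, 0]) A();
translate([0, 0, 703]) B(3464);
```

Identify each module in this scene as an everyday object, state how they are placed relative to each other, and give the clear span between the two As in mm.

Second table starts at x = 1932; first ends at x = 1532; clear span = 1932 − 1532 = 400 mm.

A is a table. B is a beam. A beam spans the tops of two tables. The clear span between the two tables is 400 mm.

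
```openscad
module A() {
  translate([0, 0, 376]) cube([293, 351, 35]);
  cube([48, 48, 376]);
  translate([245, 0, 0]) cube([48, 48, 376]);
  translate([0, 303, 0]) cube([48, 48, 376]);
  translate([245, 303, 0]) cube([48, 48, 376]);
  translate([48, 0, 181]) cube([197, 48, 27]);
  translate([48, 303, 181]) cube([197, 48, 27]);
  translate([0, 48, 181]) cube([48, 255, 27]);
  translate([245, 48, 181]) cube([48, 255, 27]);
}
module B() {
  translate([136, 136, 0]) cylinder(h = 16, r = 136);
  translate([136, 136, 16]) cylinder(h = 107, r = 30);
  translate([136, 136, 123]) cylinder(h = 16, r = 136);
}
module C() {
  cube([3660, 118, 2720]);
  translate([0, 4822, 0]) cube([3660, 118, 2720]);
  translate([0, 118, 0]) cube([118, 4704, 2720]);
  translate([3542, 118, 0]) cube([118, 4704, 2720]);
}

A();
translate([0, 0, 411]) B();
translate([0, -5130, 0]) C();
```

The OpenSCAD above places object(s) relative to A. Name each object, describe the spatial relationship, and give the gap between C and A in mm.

A is a stool. B is a spool. C is a house frame. The spool is on top of the stool. The house frame is on the floor beside the stool on its −y side. The gap between the house frame and the stool is 190 mm.

The house frame's nearest face is 190 mm from the stool's −y face.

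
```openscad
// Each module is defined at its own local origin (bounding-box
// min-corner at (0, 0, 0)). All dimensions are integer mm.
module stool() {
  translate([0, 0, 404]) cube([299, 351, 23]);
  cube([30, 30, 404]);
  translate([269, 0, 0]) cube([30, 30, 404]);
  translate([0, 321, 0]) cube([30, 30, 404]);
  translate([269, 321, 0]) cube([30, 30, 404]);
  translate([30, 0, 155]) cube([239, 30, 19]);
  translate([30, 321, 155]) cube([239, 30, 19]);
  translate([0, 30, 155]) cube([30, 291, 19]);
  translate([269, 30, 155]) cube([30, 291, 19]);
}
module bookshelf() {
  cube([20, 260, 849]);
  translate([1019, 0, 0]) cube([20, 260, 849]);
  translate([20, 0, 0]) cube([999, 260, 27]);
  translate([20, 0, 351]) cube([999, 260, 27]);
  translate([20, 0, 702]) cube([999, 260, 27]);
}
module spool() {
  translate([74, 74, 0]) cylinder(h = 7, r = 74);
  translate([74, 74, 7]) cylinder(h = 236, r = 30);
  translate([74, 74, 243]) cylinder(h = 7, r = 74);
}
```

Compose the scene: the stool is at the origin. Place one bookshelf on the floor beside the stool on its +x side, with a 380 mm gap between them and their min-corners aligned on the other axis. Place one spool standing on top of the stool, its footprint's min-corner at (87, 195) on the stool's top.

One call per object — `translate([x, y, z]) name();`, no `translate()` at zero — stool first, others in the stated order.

stool();
translate([679, 0, 0]) bookshelf();
translate([87, 195, 427]) spool();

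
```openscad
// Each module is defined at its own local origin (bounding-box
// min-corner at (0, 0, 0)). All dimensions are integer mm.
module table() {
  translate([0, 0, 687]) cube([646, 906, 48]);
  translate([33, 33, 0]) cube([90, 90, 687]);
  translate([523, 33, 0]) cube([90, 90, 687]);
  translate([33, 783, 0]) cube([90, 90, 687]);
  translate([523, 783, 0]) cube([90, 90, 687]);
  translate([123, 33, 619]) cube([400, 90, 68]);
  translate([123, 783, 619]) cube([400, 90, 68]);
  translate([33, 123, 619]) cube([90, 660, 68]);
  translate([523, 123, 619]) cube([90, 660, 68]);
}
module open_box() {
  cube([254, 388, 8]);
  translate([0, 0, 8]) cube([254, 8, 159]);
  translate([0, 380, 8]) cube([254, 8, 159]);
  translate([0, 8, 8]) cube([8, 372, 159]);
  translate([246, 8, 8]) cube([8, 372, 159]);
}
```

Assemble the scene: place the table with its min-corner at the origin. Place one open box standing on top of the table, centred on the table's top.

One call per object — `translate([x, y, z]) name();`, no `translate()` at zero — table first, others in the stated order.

table();
translate([196, 259, 735]) open_box();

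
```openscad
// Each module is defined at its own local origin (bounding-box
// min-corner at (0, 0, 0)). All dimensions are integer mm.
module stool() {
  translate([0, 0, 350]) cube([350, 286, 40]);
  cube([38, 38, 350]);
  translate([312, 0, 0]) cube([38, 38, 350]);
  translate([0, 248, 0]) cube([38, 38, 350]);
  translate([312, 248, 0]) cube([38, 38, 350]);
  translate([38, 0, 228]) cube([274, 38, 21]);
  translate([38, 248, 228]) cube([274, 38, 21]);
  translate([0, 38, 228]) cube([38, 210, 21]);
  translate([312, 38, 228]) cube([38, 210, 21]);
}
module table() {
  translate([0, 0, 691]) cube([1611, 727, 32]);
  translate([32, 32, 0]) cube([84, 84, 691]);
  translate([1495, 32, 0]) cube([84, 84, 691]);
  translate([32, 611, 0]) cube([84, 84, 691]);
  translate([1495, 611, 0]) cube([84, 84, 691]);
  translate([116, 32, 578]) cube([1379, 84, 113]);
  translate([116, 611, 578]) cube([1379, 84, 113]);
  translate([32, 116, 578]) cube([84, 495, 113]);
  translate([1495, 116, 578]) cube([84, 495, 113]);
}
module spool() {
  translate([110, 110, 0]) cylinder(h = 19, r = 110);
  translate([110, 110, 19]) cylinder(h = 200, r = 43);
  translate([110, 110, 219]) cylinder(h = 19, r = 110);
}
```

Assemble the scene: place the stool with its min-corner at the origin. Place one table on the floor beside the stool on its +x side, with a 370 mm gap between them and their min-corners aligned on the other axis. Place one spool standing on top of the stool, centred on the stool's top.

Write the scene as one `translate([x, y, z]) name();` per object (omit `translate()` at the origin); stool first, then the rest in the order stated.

stool();
translate([720, 0, 0]) table();
translate([65, 33, 390]) spool();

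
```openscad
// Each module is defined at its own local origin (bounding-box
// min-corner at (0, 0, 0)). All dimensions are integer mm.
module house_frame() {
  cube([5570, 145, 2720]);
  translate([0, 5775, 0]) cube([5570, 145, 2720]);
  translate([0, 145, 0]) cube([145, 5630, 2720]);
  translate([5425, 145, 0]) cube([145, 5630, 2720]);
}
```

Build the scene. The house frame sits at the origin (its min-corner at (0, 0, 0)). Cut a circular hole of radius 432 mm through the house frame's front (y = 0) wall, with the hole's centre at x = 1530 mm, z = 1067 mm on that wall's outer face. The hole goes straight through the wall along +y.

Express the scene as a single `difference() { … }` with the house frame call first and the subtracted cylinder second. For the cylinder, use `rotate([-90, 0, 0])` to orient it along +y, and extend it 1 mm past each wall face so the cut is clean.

difference() {
  house_frame();
  translate([1530, -1, 1067]) rotate([-90, 0, 0]) cylinder(h = 147, r = 432);
}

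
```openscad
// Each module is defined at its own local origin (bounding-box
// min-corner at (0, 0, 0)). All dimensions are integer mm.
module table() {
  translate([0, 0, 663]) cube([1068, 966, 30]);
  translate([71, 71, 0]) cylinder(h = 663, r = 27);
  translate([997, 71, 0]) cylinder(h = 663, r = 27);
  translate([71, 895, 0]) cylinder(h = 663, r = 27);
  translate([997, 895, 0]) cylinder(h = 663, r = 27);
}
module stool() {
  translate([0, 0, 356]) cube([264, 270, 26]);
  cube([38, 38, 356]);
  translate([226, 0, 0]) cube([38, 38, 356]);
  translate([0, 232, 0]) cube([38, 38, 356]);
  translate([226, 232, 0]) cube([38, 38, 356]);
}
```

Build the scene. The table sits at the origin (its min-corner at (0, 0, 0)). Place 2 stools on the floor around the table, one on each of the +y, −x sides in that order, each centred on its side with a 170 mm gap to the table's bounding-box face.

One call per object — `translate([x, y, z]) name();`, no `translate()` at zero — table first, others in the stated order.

table();
translate([402, 1136, 0]) stool();
translate([-434, 348, 0]) stool();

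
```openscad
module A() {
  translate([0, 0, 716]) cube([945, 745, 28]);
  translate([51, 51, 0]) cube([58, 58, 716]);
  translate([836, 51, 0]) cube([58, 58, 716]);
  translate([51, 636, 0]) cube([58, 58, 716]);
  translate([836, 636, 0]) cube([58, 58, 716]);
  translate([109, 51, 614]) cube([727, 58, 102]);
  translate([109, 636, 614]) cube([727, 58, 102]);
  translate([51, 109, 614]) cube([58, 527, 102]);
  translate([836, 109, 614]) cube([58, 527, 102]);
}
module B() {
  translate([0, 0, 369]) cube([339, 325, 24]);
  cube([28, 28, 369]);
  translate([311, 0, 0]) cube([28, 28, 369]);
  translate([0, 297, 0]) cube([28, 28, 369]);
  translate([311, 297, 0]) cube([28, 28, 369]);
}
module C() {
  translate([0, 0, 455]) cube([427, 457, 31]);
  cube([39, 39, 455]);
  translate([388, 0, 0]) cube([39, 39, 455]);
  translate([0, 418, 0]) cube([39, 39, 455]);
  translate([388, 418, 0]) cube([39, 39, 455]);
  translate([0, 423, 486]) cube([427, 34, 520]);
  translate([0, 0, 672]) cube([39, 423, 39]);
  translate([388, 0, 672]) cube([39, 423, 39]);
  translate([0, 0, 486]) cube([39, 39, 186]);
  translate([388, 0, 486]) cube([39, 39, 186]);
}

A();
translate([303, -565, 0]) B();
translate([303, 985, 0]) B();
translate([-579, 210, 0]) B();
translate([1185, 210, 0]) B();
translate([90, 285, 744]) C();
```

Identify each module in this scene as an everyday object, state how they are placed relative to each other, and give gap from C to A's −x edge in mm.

A is a table. B is a stool. C is a chair. Four stools sit around the table at the −y, +y, −x, +x sides. The chair is on top of the table. The gap from the chair to the table's −x edge is 90 mm.

The chair's min-x is at 90; the table's min-x is 0; gap = 90 mm.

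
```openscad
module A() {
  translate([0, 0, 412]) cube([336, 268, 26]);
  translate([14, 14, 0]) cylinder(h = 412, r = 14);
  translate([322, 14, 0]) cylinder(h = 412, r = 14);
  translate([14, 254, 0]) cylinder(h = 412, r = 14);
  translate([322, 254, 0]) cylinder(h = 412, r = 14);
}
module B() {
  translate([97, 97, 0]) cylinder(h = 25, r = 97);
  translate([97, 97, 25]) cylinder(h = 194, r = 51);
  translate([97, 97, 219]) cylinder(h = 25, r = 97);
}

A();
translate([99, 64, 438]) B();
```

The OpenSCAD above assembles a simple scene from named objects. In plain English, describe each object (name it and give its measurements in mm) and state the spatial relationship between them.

A is a four-legged stool. The seat is a 336×268×26 mm slab whose top surface is at z = 438 mm; four round legs, each 28 mm in diameter, run from the floor (z = 0) to the underside of the seat, each leg's axis is inset half a diameter from the nearest pair of seat edges (so the leg's bounding box is flush with the corner).

B is a spool: two coaxial disc flanges of radius 97 mm and thickness 25 mm, joined by a core cylinder of radius 51 mm and height 194 mm. The lower flange rests on z = 0 and the three cylinders share a vertical axis.

The spool is on top of the stool.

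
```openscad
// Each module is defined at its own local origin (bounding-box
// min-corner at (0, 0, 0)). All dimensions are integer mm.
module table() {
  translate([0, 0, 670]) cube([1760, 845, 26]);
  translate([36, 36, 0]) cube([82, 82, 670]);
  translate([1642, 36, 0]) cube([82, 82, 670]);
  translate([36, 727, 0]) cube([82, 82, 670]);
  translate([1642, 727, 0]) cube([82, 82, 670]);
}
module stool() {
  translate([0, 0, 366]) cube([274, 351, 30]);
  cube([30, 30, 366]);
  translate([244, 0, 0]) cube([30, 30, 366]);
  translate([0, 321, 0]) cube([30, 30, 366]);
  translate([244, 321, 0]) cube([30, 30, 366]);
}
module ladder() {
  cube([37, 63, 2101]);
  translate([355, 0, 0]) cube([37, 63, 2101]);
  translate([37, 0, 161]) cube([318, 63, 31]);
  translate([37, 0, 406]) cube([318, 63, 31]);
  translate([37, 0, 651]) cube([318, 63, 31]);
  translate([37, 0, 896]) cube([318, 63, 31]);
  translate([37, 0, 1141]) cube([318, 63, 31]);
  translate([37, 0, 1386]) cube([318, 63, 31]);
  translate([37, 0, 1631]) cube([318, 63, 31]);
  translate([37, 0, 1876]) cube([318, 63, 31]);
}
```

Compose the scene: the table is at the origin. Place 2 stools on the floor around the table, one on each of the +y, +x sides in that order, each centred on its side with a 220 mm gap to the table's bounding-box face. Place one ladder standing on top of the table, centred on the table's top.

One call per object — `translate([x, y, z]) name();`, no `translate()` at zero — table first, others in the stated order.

table();
translate([743, 1065, 0]) stool();
translate([1980, 247, 0]) stool();
translate([684, 391, 696]) ladder();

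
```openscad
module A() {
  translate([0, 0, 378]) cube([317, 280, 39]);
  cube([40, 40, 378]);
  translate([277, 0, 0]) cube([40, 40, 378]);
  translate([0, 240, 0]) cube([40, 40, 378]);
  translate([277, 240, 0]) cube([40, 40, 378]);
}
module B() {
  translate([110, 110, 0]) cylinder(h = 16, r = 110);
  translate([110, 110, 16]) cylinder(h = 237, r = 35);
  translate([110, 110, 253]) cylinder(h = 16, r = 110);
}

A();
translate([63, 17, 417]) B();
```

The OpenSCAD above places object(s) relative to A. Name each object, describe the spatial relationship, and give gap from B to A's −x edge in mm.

The spool's min-x is at 63; the stool's min-x is 0; gap = 63 mm.

A is a stool. B is a spool. The spool is on top of the stool. The gap from the spool to the stool's −x edge is 63 mm.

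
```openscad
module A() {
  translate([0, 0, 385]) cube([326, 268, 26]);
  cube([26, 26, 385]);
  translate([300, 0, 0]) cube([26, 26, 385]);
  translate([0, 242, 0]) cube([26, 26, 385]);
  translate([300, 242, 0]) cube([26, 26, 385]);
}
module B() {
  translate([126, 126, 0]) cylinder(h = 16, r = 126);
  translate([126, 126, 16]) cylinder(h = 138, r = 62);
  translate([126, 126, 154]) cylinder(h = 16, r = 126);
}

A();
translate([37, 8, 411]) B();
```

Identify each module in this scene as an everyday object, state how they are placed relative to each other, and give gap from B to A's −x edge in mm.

A is a stool. B is a spool. The spool is on top of the stool, centred. The gap from the spool to the stool's −x edge is 37 mm.

The spool's min-x is at 37; the stool's min-x is 0; gap = 37 mm.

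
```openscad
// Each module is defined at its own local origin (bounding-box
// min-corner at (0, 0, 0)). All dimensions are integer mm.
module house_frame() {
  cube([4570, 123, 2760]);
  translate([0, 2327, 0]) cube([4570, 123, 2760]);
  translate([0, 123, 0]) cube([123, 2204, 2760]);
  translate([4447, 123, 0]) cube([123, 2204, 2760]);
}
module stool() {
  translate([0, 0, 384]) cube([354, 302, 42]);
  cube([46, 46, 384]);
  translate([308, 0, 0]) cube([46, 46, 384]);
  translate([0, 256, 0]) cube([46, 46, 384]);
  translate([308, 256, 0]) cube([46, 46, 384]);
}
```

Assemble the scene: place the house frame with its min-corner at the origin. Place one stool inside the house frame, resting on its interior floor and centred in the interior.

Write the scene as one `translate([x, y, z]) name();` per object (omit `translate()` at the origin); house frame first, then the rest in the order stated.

house_frame();
translate([2108, 1074, 0]) stool();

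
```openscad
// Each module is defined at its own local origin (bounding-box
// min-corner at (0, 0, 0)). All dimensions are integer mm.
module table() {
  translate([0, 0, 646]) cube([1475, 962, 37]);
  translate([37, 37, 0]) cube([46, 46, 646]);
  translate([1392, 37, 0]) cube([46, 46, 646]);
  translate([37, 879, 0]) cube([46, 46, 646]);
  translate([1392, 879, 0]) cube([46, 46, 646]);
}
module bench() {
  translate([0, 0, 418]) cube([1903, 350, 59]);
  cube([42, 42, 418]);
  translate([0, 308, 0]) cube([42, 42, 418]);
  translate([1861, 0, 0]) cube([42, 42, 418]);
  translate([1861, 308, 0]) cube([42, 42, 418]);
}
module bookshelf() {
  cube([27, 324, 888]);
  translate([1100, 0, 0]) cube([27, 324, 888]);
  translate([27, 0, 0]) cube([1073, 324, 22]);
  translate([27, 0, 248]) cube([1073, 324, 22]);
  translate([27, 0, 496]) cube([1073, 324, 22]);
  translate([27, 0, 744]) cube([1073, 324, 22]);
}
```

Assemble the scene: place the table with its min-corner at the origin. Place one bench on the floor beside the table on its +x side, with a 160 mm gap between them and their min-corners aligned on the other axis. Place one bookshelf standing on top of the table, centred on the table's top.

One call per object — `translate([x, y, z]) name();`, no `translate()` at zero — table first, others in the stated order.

table();
translate([1635, 0, 0]) bench();
translate([174, 319, 683]) bookshelf();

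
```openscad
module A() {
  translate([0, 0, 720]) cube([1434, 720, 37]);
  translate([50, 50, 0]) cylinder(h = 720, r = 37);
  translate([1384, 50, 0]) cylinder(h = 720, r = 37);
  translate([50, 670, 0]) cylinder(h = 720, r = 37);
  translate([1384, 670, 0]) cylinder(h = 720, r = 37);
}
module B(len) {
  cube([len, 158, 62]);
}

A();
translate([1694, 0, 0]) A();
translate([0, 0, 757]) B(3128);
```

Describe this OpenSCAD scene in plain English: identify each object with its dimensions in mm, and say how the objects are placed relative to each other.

A is a rectangular dining table. The top is 1434×720×37 mm with its upper surface at z = 757 mm. It stands on four round legs of 74 mm diameter, each leg's bounding box inset 13 mm from the nearest pair of top edges, running from the floor to the underside of the top.

B is a rectangular beam 3128 mm long (x), 158 mm deep (y), 62 mm thick (z).

The beam spans the tops of two tables placed 260 mm apart, resting at z = 757 mm.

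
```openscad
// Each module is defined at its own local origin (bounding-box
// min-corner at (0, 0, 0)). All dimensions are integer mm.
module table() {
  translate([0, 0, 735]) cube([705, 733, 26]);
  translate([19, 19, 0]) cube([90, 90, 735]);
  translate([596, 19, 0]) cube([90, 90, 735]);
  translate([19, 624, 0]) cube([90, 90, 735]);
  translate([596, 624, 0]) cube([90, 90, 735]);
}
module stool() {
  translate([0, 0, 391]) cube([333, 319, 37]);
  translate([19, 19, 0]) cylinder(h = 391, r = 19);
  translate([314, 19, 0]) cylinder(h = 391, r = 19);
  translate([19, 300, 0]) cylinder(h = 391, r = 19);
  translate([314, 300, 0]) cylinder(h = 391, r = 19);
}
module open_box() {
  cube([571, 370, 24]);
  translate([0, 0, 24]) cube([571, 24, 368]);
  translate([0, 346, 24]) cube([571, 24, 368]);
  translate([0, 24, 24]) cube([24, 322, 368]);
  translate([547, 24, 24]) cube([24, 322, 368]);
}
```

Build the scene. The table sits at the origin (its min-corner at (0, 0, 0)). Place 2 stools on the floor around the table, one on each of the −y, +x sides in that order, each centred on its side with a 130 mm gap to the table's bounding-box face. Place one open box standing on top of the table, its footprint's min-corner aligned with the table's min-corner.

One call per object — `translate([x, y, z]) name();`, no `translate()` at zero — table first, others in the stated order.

table();
translate([186, -449, 0]) stool();
translate([835, 207, 0]) stool();
translate([0, 0, 761]) open_box();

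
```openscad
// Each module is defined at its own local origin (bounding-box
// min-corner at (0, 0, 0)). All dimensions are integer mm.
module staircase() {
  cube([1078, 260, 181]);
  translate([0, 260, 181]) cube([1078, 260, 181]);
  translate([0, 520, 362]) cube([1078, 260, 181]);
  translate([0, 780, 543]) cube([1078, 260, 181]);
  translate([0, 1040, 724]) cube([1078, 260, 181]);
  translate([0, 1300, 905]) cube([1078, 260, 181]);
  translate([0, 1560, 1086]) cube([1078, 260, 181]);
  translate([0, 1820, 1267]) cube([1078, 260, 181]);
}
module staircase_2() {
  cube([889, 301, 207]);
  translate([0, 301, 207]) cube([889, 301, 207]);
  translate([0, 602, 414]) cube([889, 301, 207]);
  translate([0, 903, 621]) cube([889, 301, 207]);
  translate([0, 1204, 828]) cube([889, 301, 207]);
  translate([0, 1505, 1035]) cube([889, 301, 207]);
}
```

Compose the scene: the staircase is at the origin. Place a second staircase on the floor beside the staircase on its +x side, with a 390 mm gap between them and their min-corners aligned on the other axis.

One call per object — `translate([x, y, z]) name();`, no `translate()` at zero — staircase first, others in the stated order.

staircase();
translate([1468, 0, 0]) staircase_2();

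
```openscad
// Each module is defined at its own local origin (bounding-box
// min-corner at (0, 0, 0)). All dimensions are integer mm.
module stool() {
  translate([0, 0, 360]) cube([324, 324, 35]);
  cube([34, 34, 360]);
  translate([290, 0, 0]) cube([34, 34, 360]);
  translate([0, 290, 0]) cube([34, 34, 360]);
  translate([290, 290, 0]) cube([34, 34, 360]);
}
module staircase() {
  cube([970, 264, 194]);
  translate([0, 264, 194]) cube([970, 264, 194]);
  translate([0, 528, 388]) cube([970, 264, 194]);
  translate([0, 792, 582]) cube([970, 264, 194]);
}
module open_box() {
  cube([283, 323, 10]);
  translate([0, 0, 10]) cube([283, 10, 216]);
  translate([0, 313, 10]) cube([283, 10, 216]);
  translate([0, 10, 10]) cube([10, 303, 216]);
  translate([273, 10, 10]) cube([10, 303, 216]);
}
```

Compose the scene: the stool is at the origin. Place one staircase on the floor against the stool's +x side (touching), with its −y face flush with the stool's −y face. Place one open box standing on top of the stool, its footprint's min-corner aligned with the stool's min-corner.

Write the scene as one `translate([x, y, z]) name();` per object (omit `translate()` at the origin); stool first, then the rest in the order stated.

stool();
translate([324, 0, 0]) staircase();
translate([0, 0, 395]) open_box();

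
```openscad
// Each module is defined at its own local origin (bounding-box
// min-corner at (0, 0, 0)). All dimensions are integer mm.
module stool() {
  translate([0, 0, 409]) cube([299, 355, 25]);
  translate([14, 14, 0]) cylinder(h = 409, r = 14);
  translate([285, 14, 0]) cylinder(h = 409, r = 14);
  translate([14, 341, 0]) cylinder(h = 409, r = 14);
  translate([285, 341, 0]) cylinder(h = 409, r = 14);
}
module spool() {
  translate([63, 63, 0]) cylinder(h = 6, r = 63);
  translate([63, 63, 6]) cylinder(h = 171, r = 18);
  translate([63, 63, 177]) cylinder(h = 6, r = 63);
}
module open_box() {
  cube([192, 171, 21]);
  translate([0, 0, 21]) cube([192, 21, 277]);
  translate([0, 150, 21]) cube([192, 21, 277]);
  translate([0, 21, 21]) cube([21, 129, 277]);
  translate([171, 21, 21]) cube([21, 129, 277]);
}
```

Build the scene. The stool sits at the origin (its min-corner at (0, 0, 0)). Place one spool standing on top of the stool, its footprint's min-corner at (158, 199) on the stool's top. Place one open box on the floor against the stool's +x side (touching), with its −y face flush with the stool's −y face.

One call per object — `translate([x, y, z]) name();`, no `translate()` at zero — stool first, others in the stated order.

stool();
translate([158, 199, 434]) spool();
translate([299, 0, 0]) open_box();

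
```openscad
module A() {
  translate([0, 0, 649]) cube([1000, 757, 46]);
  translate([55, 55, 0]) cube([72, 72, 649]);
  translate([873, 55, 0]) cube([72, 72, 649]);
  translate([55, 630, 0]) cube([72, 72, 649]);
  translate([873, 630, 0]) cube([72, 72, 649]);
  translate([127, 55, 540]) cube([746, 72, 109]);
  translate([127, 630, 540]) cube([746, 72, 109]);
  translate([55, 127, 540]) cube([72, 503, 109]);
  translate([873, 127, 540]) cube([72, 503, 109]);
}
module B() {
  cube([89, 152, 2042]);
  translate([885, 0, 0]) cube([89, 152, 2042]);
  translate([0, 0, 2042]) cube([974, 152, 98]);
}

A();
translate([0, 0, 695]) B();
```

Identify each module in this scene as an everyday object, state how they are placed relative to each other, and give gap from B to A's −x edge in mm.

The door frame's min-x is at 0; the table's min-x is 0; gap = 0 mm.

A is a table. B is a door frame. The door frame is on top of the table. The gap from the door frame to the table's −x edge is 0 mm.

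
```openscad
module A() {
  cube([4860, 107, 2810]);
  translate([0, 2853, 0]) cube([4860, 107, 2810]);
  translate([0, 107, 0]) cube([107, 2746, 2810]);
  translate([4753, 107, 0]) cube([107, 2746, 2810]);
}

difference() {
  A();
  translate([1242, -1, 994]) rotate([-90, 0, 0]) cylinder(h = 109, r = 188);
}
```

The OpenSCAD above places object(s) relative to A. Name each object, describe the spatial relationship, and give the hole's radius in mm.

A is a house frame. The house frame has a circular hole through its front wall. The hole's radius is 188 mm.

The subtracted cylinder has r = 188 mm.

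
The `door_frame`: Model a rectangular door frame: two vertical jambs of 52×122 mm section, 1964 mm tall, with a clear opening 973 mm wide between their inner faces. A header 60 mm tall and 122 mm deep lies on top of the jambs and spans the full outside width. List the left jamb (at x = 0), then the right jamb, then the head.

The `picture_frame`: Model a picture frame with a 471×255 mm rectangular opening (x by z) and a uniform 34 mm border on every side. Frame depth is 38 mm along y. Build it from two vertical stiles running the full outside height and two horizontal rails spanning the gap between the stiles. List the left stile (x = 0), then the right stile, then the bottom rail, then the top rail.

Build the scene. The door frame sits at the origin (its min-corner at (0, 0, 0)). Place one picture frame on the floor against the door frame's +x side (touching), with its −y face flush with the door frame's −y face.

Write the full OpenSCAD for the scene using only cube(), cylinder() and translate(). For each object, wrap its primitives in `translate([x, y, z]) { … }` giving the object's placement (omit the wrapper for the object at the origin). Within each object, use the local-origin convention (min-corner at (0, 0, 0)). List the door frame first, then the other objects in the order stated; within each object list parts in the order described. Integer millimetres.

cube([52, 122, 1964]);
translate([1025, 0, 0]) cube([52, 122, 1964]);
translate([0, 0, 1964]) cube([1077, 122, 60]);
translate([1077, 0, 0]) {
  cube([34, 38, 323]);
  translate([505, 0, 0]) cube([34, 38, 323]);
  translate([34, 0, 0]) cube([471, 38, 34]);
  translate([34, 0, 289]) cube([471, 38, 34]);
}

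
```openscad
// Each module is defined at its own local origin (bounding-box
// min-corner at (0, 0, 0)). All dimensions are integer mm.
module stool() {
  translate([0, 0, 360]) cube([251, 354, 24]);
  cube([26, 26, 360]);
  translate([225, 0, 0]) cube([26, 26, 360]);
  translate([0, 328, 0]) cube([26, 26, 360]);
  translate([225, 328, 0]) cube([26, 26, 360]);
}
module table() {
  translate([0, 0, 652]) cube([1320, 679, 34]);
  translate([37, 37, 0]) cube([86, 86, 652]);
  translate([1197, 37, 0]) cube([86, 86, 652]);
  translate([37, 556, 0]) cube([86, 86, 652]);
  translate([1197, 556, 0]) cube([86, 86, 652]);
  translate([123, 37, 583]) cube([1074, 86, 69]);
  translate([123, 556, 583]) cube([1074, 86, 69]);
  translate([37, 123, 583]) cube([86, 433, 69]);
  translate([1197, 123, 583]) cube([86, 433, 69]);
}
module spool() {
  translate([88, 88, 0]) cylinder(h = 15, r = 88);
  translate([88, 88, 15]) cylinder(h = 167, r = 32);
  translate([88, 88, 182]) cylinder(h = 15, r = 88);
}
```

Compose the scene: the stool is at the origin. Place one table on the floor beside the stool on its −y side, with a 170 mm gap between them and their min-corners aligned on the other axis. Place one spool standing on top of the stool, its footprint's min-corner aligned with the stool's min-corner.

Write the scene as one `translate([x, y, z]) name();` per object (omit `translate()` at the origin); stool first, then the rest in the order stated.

stool();
translate([0, -849, 0]) table();
translate([0, 0, 384]) spool();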